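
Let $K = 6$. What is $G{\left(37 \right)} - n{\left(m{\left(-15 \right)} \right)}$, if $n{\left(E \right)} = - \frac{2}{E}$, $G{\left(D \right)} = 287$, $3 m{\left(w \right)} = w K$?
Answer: $\frac{4304}{15} \approx 286.93$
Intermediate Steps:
$m{\left(w \right)} = 2 w$ ($m{\left(w \right)} = \frac{w 6}{3} = \frac{6 w}{3} = 2 w$)
$G{\left(37 \right)} - n{\left(m{\left(-15 \right)} \right)} = 287 - - \frac{2}{2 \left(-15\right)} = 287 - - \frac{2}{-30} = 287 - \left(-2\right) \left(- \frac{1}{30}\right) = 287 - \frac{1}{15} = \frac{4304}{15}$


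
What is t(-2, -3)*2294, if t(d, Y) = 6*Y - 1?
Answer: -43586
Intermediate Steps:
t(d, Y) = -1 + 6*Y
t(-2, -3)*2294 = (-1 + 6*(-3))*2294 = (-1 - 18)*2294 = -19*2294 = -43586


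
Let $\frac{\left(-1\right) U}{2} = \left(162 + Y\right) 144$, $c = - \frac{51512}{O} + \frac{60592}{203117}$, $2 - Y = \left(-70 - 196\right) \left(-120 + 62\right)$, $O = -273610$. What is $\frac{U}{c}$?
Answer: $\frac{30538598181684480}{3380192503} \approx 9.0346 \cdot 10^{6}$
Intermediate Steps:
$Y = -15426$ ($Y = 2 - \left(-70 - 196\right) \left(-120 + 62\right) = 2 - \left(-266\right) \left(-58\right) = 2 - 15428 = -15426$)
$c = \frac{13520770012}{27787421185}$ ($c = - \frac{51512}{-273610} + \frac{60592}{203117} = \left(-51512\right) \left(- \frac{1}{273610}\right) + 60592 \cdot \frac{1}{203117} = \frac{25756}{136805} + \frac{60592}{203117} = \frac{13520770012}{27787421185} \approx 0.48658$)
$U = 4396032$ ($U = - 2 \left(162 - 15426\right) 144 = - 2 \left(\left(-15264\right) 144\right) = \left(-2\right) \left(-2198016\right) = 4396032$)
$\frac{U}{c} = \frac{4396032}{\frac{13520770012}{27787421185}} = 4396032 \cdot \frac{27787421185}{13520770012} = \frac{30538598181684480}{3380192503}$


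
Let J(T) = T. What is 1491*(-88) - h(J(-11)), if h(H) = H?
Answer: -131197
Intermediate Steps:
1491*(-88) - h(J(-11)) = 1491*(-88) - 1*(-11) = -131208 + 11 = -131197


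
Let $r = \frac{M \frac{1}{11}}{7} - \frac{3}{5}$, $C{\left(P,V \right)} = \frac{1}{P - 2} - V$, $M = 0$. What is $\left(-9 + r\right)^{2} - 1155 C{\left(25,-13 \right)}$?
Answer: $- \frac{8609508}{575} \approx -14973.0$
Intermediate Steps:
$C{\left(P,V \right)} = \frac{1}{-2 + P} - V$
$r = - \frac{3}{5}$ ($r = \frac{0 \cdot \frac{1}{11}}{7} - \frac{3}{5} = 0 \cdot \frac{1}{11} \cdot \frac{1}{7} - \frac{3}{5} = 0 \cdot \frac{1}{7} - \frac{3}{5} = 0 - \frac{3}{5} = - \frac{3}{5} \approx -0.6$)
$\left(-9 + r\right)^{2} - 1155 C{\left(25,-13 \right)} = \left(-9 - \frac{3}{5}\right)^{2} - 1155 \frac{1 + 2 \left(-13\right) - 25 \left(-13\right)}{-2 + 25} = \left(- \frac{48}{5}\right)^{2} - 1155 \frac{1 - 26 + 325}{23} = \frac{2304}{25} - 1155 \cdot \frac{1}{23} \cdot 300 = \frac{2304}{25} - \frac{346500}{23} = - \frac{8609508}{575}$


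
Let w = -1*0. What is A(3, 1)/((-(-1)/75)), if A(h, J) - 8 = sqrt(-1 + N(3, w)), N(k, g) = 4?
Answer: 600 + 75*sqrt(3) ≈ 729.90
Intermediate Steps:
w = 0
A(h, J) = 8 + sqrt(3) (A(h, J) = 8 + sqrt(-1 + 4) = 8 + sqrt(3))
A(3, 1)/((-(-1)/75)) = (8 + sqrt(3))/((-(-1)/75)) = (8 + sqrt(3))/((-1*(-1/75))) = (8 + sqrt(3))/(1/75) = 75*(8 + sqrt(3)) = 600 + 75*sqrt(3)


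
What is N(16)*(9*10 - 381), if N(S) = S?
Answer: -4656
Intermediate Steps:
N(16)*(9*10 - 381) = 16*(9*10 - 381) = 16*(90 - 381) = 16*(-291) = -4656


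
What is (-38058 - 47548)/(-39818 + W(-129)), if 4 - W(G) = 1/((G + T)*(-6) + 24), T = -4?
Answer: 70368132/32727109 ≈ 2.1501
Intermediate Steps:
W(G) = 4 - 1/(48 - 6*G) (W(G) = 4 - 1/((G - 4)*(-6) + 24) = 4 - 1/((-4 + G)*(-6) + 24) = 4 - 1/((24 - 6*G) + 24) = 4 - 1/(48 - 6*G))
(-38058 - 47548)/(-39818 + W(-129)) = (-38058 - 47548)/(-39818 + (-191 + 24*(-129))/(6*(-8 - 129))) = -85606/(-39818 + (⅙)*(-191 - 3096)/(-137)) = -85606/(-39818 + (⅙)*(-1/137)*(-3287)) = -85606/(-39818 + 3287/822) = -85606/(-32727109/822) = -85606*(-822/32727109) = 70368132/32727109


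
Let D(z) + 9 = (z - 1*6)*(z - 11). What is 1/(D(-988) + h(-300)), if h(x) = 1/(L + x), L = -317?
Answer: 617/612679148 ≈ 1.0071e-6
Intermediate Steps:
D(z) = -9 + (-11 + z)*(-6 + z) (D(z) = -9 + (z - 1*6)*(z - 11) = -9 + (z - 6)*(-11 + z) = -9 + (-6 + z)*(-11 + z) = -9 + (-11 + z)*(-6 + z))
h(x) = 1/(-317 + x)
1/(D(-988) + h(-300)) = 1/((57 + (-988)² - 17*(-988)) + 1/(-317 - 300)) = 1/((57 + 976144 + 16796) + 1/(-617)) = 1/(992997 - 1/617) = 1/(612679148/617) = 617/612679148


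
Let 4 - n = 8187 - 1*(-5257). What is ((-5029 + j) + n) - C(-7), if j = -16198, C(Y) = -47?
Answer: -34620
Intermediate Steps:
n = -13440 (n = 4 - (8187 - 1*(-5257)) = 4 - (8187 + 5257) = 4 - 1*13444 = 4 - 13444 = -13440)
((-5029 + j) + n) - C(-7) = ((-5029 - 16198) - 13440) - 1*(-47) = (-21227 - 13440) + 47 = -34667 + 47 = -34620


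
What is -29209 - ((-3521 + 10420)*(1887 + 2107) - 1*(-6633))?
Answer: -27590448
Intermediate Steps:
-29209 - ((-3521 + 10420)*(1887 + 2107) - 1*(-6633)) = -29209 - (6899*3994 + 6633) = -29209 - (27554606 + 6633) = -29209 - 1*27561239 = -29209 - 27561239 = -27590448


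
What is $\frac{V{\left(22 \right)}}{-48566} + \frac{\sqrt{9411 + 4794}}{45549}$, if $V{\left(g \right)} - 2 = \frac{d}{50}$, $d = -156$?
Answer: $\frac{2}{86725} + \frac{\sqrt{14205}}{45549} \approx 0.0026397$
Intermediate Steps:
$V{\left(g \right)} = - \frac{28}{25}$ ($V{\left(g \right)} = 2 - \frac{156}{50} = 2 - \frac{78}{25} = - \frac{28}{25}$)
$\frac{V{\left(22 \right)}}{-48566} + \frac{\sqrt{9411 + 4794}}{45549} = - \frac{28}{25 \left(-48566\right)} + \frac{\sqrt{9411 + 4794}}{45549} = \left(- \frac{28}{25}\right) \left(- \frac{1}{48566}\right) + \sqrt{14205} \cdot \frac{1}{45549} = \frac{2}{86725} + \frac{\sqrt{14205}}{45549}$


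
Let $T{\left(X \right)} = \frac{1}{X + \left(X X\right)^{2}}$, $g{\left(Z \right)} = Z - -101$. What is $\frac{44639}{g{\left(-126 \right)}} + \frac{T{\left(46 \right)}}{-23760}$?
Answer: $- \frac{949787998369061}{531927237600} \approx -1785.6$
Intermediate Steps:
$g{\left(Z \right)} = 101 + Z$ ($g{\left(Z \right)} = Z + 101 = 101 + Z$)
$T{\left(X \right)} = \frac{1}{X + X^{4}}$ ($T{\left(X \right)} = \frac{1}{X + \left(X^{2}\right)^{2}} = \frac{1}{X + X^{4}}$)
$\frac{44639}{g{\left(-126 \right)}} + \frac{T{\left(46 \right)}}{-23760} = \frac{44639}{101 - 126} + \frac{1}{\left(46 + 46^{4}\right) \left(-23760\right)} = \frac{44639}{-25} + \frac{1}{46 + 4477456} \left(- \frac{1}{23760}\right) = 44639 \left(- \frac{1}{25}\right) + \frac{1}{4477502} \left(- \frac{1}{23760}\right) = - \frac{44639}{25} + \frac{1}{4477502} \left(- \frac{1}{23760}\right) = - \frac{44639}{25} - \frac{1}{106385447520} = - \frac{949787998369061}{531927237600}$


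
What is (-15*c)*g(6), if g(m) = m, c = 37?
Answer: -3330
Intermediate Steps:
(-15*c)*g(6) = -15*37*6 = -555*6 = -3330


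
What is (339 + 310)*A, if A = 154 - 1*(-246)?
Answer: 259600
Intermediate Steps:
A = 400 (A = 154 + 246 = 400)
(339 + 310)*A = (339 + 310)*400 = 649*400 = 259600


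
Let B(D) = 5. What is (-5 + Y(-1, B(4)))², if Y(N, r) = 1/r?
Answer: 576/25 ≈ 23.040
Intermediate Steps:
(-5 + Y(-1, B(4)))² = (-5 + 1/5)² = (-5 + ⅕)² = (-24/5)² = 576/25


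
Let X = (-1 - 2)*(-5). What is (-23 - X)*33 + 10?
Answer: -1244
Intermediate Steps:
X = 15 (X = -3*(-5) = 15)
(-23 - X)*33 + 10 = (-23 - 1*15)*33 + 10 = (-23 - 15)*33 + 10 = -38*33 + 10 = -1254 + 10 = -1244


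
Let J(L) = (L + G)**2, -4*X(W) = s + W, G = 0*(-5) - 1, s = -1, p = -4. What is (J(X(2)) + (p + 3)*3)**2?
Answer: 529/256 ≈ 2.0664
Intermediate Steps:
G = -1 (G = 0 - 1 = -1)
X(W) = 1/4 - W/4 (X(W) = -(-1 + W)/4 = 1/4 - W/4)
J(L) = (-1 + L)**2 (J(L) = (L - 1)**2 = (-1 + L)**2)
(J(X(2)) + (p + 3)*3)**2 = ((-1 + (1/4 - 1/4*2))**2 + (-4 + 3)*3)**2 = ((-1 + (1/4 - 1/2))**2 - 1*3)**2 = ((-1 - 1/4)**2 - 3)**2 = ((-5/4)**2 - 3)**2 = (25/16 - 3)**2 = (-23/16)**2 = 529/256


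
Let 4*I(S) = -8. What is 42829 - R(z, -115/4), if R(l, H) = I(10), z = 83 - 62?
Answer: 42831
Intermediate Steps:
z = 21
I(S) = -2 (I(S) = (¼)*(-8) = -2)
R(l, H) = -2
42829 - R(z, -115/4) = 42829 - 1*(-2) = 42829 + 2 = 42831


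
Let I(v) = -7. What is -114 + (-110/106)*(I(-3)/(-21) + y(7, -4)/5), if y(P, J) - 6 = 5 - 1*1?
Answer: -18511/159 ≈ -116.42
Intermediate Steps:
y(P, J) = 10 (y(P, J) = 6 + (5 - 1*1) = 6 + (5 - 1) = 6 + 4 = 10)
-114 + (-110/106)*(I(-3)/(-21) + y(7, -4)/5) = -114 + (-110/106)*(-7/(-21) + 10/5) = -114 + (-110*1/106)*(-7*(-1/21) + 10*(⅕)) = -114 - 55*(⅓ + 2)/53 = -114 - 55/53*7/3 = -114 - 385/159 = -18511/159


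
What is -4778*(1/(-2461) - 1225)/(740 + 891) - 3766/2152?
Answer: 57589346075/16055564 ≈ 3586.9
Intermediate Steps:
-4778*(1/(-2461) - 1225)/(740 + 891) - 3766/2152 = -4778/(1631/(-1/2461 - 1225)) - 3766*1/2152 = -4778/(1631/(-3014726/2461)) - 7/4 = -4778/(1631*(-2461/3014726)) - 7/4 = -4778/(-4013891/3014726) - 7/4 = -4778*(-3014726/4013891) - 7/4 = 14404360828/4013891 - 7/4 = 57589346075/16055564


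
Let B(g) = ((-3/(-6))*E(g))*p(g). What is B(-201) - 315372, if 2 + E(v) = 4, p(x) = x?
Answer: -315573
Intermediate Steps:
E(v) = 2 (E(v) = -2 + 4 = 2)
B(g) = g (B(g) = (-3/(-6)*2)*g = (-3*(-⅙)*2)*g = ((½)*2)*g = 1*g = g)
B(-201) - 315372 = -201 - 315372 = -315573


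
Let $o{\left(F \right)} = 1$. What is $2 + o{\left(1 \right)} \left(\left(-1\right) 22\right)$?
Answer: $-20$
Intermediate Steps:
$2 + o{\left(1 \right)} \left(\left(-1\right) 22\right) = 2 + 1 \left(\left(-1\right) 22\right) = 2 + 1 \left(-22\right) = 2 - 22 = -20$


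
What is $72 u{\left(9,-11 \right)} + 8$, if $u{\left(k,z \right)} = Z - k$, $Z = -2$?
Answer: $-784$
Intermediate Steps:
$u{\left(k,z \right)} = -2 - k$
$72 u{\left(9,-11 \right)} + 8 = 72 \left(-2 - 9\right) + 8 = 72 \left(-11\right) + 8 = -792 + 8 = -784$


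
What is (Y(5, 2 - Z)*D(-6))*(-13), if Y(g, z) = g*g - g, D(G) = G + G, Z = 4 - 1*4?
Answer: 3120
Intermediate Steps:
Z = 0 (Z = 4 - 4 = 0)
D(G) = 2*G
Y(g, z) = g**2 - g
(Y(5, 2 - Z)*D(-6))*(-13) = ((5*(-1 + 5))*(2*(-6)))*(-13) = ((5*4)*(-12))*(-13) = (20*(-12))*(-13) = -240*(-13) = 3120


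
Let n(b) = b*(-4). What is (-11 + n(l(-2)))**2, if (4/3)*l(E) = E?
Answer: 25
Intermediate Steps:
l(E) = 3*E/4
n(b) = -4*b
(-11 + n(l(-2)))**2 = (-11 - 3*(-2))**2 = (-11 - 4*(-3/2))**2 = (-11 + 6)**2 = (-5)**2 = 25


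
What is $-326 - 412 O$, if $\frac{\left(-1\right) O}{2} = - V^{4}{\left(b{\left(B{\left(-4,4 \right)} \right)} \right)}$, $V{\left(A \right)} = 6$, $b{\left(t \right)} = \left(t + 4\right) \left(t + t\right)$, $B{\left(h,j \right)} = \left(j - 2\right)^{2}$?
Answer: $-1068230$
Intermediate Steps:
$B{\left(h,j \right)} = \left(-2 + j\right)^{2}$
$b{\left(t \right)} = 2 t \left(4 + t\right)$ ($b{\left(t \right)} = \left(4 + t\right) 2 t = 2 t \left(4 + t\right)$)
$O = 2592$ ($O = - 2 \left(- 6^{4}\right) = - 2 \left(\left(-1\right) 1296\right) = \left(-2\right) \left(-1296\right) = 2592$)
$-326 - 412 O = -326 - 1067904 = -1068230$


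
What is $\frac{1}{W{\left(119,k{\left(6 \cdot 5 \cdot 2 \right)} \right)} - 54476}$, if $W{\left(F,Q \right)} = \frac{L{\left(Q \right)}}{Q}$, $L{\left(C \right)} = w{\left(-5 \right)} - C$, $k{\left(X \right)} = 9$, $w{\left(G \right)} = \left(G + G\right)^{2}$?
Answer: $- \frac{9}{490193} \approx -1.836 \cdot 10^{-5}$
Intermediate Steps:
$w{\left(G \right)} = 4 G^{2}$ ($w{\left(G \right)} = \left(2 G\right)^{2} = 4 G^{2}$)
$L{\left(C \right)} = 100 - C$ ($L{\left(C \right)} = 4 \left(-5\right)^{2} - C = 4 \cdot 25 - C = 100 - C$)
$W{\left(F,Q \right)} = \frac{100 - Q}{Q}$
$\frac{1}{W{\left(119,k{\left(6 \cdot 5 \cdot 2 \right)} \right)} - 54476} = \frac{1}{\frac{100 - 9}{9} - 54476} = \frac{1}{\frac{1}{9} \cdot 91 - 54476} = \frac{1}{\frac{91}{9} - 54476} = \frac{1}{- \frac{490193}{9}} = - \frac{9}{490193}$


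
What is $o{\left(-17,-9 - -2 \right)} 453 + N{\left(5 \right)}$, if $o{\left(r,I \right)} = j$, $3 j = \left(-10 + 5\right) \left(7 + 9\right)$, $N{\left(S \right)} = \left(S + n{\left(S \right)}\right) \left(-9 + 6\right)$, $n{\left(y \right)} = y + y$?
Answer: $-12125$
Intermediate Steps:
$n{\left(y \right)} = 2 y$
$N{\left(S \right)} = - 9 S$ ($N{\left(S \right)} = \left(S + 2 S\right) \left(-9 + 6\right) = 3 S \left(-3\right) = - 9 S$)
$j = - \frac{80}{3}$ ($j = \frac{\left(-10 + 5\right) \left(7 + 9\right)}{3} = \frac{\left(-5\right) 16}{3} = \frac{1}{3} \left(-80\right) = - \frac{80}{3} \approx -26.667$)
$o{\left(r,I \right)} = - \frac{80}{3}$
$o{\left(-17,-9 - -2 \right)} 453 + N{\left(5 \right)} = \left(- \frac{80}{3}\right) 453 - 45 = -12080 - 45 = -12125$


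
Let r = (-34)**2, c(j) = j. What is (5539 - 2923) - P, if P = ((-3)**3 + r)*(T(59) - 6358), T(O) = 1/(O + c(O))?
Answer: 847333035/118 ≈ 7.1808e+6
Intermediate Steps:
r = 1156
T(O) = 1/(2*O) (T(O) = 1/(O + O) = 1/(2*O))
P = -847024347/118 (P = ((-3)**3 + 1156)*((1/2)/59 - 6358) = (-27 + 1156)*((1/2)*(1/59) - 6358) = 1129*(1/118 - 6358) = 1129*(-750243/118) = -847024347/118 ≈ -7.1782e+6)
(5539 - 2923) - P = (5539 - 2923) - 1*(-847024347/118) = 2616 + 847024347/118 = 847333035/118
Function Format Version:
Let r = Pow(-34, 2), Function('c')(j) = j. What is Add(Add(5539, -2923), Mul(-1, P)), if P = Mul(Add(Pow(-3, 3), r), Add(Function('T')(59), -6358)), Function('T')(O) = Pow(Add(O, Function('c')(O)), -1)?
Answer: Rational(847333035, 118) ≈ 7.1808e+6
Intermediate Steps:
r = 1156
Function('T')(O) = Mul(Rational(1, 2), Pow(O, -1)) (Function('T')(O) = Pow(Add(O, O), -1) = Pow(Mul(2, O), -1) = Mul(Rational(1, 2), Pow(O, -1)))
P = Rational(-847024347, 118) (P = Mul(Add(Pow(-3, 3), 1156), Add(Mul(Rational(1, 2), Pow(59, -1)), -6358)) = Mul(Add(-27, 1156), Add(Mul(Rational(1, 2), Rational(1, 59)), -6358)) = Mul(1129, Add(Rational(1, 118), -6358)) = Mul(1129, Rational(-750243, 118)) = Rational(-847024347, 118) ≈ -7.1782e+6)
Add(Add(5539, -2923), Mul(-1, P)) = Add(Add(5539, -2923), Mul(-1, Rational(-847024347, 118))) = Add(2616, Rational(847024347, 118)) = Rational(847333035, 118)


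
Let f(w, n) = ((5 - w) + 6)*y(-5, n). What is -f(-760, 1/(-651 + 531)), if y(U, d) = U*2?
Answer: 7710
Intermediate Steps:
y(U, d) = 2*U
f(w, n) = -110 + 10*w (f(w, n) = ((5 - w) + 6)*(2*(-5)) = (11 - w)*(-10) = -110 + 10*w)
-f(-760, 1/(-651 + 531)) = -(-110 + 10*(-760)) = -(-110 - 7600) = -1*(-7710) = 7710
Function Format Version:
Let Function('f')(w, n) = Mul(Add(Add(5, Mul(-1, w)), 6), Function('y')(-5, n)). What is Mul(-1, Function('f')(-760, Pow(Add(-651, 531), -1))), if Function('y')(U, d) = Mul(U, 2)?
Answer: 7710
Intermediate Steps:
Function('y')(U, d) = Mul(2, U)
Function('f')(w, n) = Add(-110, Mul(10, w)) (Function('f')(w, n) = Mul(Add(Add(5, Mul(-1, w)), 6), Mul(2, -5)) = Mul(Add(11, Mul(-1, w)), -10) = Add(-110, Mul(10, w)))
Mul(-1, Function('f')(-760, Pow(Add(-651, 531), -1))) = Mul(-1, Add(-110, Mul(10, -760))) = Mul(-1, Add(-110, -7600)) = Mul(-1, -7710) = 7710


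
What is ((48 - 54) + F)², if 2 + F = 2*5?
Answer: 4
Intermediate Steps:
F = 8 (F = -2 + 2*5 = -2 + 10 = 8)
((48 - 54) + F)² = ((48 - 54) + 8)² = (-6 + 8)² = 2² = 4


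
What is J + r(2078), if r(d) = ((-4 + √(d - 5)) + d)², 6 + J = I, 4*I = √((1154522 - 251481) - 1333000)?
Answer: 4303543 + 4148*√2073 + I*√429959/4 ≈ 4.4924e+6 + 163.93*I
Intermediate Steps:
I = I*√429959/4 (I = √((1154522 - 251481) - 1333000)/4 = √(903041 - 1333000)/4 = √(-429959)/4 = (I*√429959)/4 = I*√429959/4 ≈ 163.93*I)
J = -6 + I*√429959/4 ≈ -6.0 + 163.93*I
r(d) = (-4 + d + √(-5 + d))² (r(d) = ((-4 + √(-5 + d)) + d)² = (-4 + d + √(-5 + d))²)
J + r(2078) = (-6 + I*√429959/4) + (-4 + 2078 + √(-5 + 2078))² = (-6 + I*√429959/4) + (-4 + 2078 + √2073)² = (-6 + I*√429959/4) + (2074 + √2073)² = -6 + (2074 + √2073)² + I*√429959/4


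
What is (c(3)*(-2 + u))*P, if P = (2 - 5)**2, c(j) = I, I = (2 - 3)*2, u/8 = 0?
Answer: 36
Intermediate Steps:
u = 0 (u = 8*0 = 0)
I = -2 (I = -1*2 = -2)
c(j) = -2
P = 9 (P = (-3)**2 = 9)
(c(3)*(-2 + u))*P = -2*(-2 + 0)*9 = -2*(-2)*9 = 4*9 = 36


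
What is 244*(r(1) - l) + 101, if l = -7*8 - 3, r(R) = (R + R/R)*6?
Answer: 17425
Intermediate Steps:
r(R) = 6 + 6*R (r(R) = (R + 1)*6 = (1 + R)*6 = 6 + 6*R)
l = -59 (l = -56 - 3 = -59)
244*(r(1) - l) + 101 = 244*((6 + 6*1) - 1*(-59)) + 101 = 244*((6 + 6) + 59) + 101 = 244*(12 + 59) + 101 = 244*71 + 101 = 17324 + 101 = 17425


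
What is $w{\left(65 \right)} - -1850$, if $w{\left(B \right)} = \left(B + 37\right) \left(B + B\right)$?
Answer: $15110$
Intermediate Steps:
$w{\left(B \right)} = 2 B \left(37 + B\right)$ ($w{\left(B \right)} = \left(37 + B\right) 2 B = 2 B \left(37 + B\right)$)
$w{\left(65 \right)} - -1850 = 2 \cdot 65 \left(37 + 65\right) - -1850 = 2 \cdot 65 \cdot 102 + 1850 = 13260 + 1850 = 15110$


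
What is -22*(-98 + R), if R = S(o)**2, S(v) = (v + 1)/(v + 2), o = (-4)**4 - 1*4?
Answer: 68844149/32258 ≈ 2134.2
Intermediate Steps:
o = 252 (o = 256 - 4 = 252)
S(v) = (1 + v)/(2 + v)
R = 64009/64516 (R = ((1 + 252)/(2 + 252))**2 = (253/254)**2 = 64009/64516 ≈ 0.99214)
-22*(-98 + R) = -22*(-98 + 64009/64516) = -22*(-6258559/64516) = 68844149/32258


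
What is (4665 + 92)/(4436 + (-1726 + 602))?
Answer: 4757/3312 ≈ 1.4363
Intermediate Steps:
(4665 + 92)/(4436 + (-1726 + 602)) = 4757/(4436 - 1124) = 4757/3312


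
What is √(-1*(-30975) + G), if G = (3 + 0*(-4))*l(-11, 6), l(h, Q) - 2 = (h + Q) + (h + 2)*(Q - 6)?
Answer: √30966 ≈ 175.97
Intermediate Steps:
l(h, Q) = 2 + Q + h + (-6 + Q)*(2 + h) (l(h, Q) = 2 + ((h + Q) + (h + 2)*(Q - 6)) = 2 + ((Q + h) + (2 + h)*(-6 + Q)) = 2 + ((Q + h) + (-6 + Q)*(2 + h)) = 2 + (Q + h + (-6 + Q)*(2 + h)) = 2 + Q + h + (-6 + Q)*(2 + h))
G = -9 (G = (3 + 0*(-4))*(-10 - 5*(-11) + 3*6 + 6*(-11)) = (3 + 0)*(-10 + 55 + 18 - 66) = 3*(-3) = -9)
√(-1*(-30975) + G) = √(-1*(-30975) - 9) = √(30975 - 9) = √30966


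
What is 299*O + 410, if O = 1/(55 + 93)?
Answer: 60979/148 ≈ 412.02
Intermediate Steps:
O = 1/148 ≈ 0.0067568
299*O + 410 = 299*(1/148) + 410 = 299/148 + 410 = 60979/148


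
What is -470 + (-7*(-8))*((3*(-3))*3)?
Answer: -1982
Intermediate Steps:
-470 + (-7*(-8))*((3*(-3))*3) = -470 + 56*(-9*3) = -470 + 56*(-27) = -470 - 1512 = -1982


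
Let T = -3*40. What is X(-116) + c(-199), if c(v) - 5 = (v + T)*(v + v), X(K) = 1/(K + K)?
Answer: 29456343/232 ≈ 1.2697e+5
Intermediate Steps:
T = -120
X(K) = 1/(2*K)
c(v) = 5 + 2*v*(-120 + v) (c(v) = 5 + (v - 120)*(v + v) = 5 + (-120 + v)*(2*v) = 5 + 2*v*(-120 + v))
X(-116) + c(-199) = (½)/(-116) + (5 - 240*(-199) + 2*(-199)²) = (½)*(-1/116) + (5 + 47760 + 2*39601) = -1/232 + (5 + 47760 + 79202) = -1/232 + 126967 = 29456343/232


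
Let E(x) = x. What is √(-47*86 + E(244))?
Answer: 3*I*√422 ≈ 61.628*I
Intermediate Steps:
√(-47*86 + E(244)) = √(-47*86 + 244) = √(-4042 + 244) = √(-3798) = 3*I*√422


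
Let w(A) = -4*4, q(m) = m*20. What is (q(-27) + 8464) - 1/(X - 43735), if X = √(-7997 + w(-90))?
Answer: 15156696321647/1912758238 + I*√8013/1912758238 ≈ 7924.0 + 4.6799e-8*I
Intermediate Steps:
q(m) = 20*m
w(A) = -16
X = I*√8013 (X = √(-7997 - 16) = √(-8013) = I*√8013 ≈ 89.515*I)
(q(-27) + 8464) - 1/(X - 43735) = (20*(-27) + 8464) - 1/(I*√8013 - 43735) = (-540 + 8464) - 1/(-43735 + I*√8013) = 7924 - 1/(-43735 + I*√8013)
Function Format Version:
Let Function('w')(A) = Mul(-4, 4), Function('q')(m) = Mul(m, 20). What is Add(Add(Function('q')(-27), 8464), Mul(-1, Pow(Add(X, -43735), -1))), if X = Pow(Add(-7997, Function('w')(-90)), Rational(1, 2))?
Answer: Add(Rational(15156696321647, 1912758238), Mul(Rational(1, 1912758238), I, Pow(8013, Rational(1, 2)))) ≈ Add(7924.0, Mul(4.6799e-8, I))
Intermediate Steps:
Function('q')(m) = Mul(20, m)
Function('w')(A) = -16
X = Mul(I, Pow(8013, Rational(1, 2))) (X = Pow(Add(-7997, -16), Rational(1, 2)) = Pow(-8013, Rational(1, 2)) = Mul(I, Pow(8013, Rational(1, 2))) ≈ Mul(89.515, I))
Add(Add(Function('q')(-27), 8464), Mul(-1, Pow(Add(X, -43735), -1))) = Add(Add(Mul(20, -27), 8464), Mul(-1, Pow(Add(Mul(I, Pow(8013, Rational(1, 2))), -43735), -1))) = Add(Add(-540, 8464), Mul(-1, Pow(Add(-43735, Mul(I, Pow(8013, Rational(1, 2)))), -1))) = Add(7924, Mul(-1, Pow(Add(-43735, Mul(I, Pow(8013, Rational(1, 2)))), -1)))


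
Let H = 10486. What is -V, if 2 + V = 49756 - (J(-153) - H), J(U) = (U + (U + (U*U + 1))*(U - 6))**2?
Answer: 13675322276016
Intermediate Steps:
J(U) = (U + (-6 + U)*(1 + U + U**2))**2 (J(U) = (U + (U + (U**2 + 1))*(-6 + U))**2 = (U + (U + (1 + U**2))*(-6 + U))**2 = (U + (1 + U + U**2)*(-6 + U))**2 = (U + (-6 + U)*(1 + U + U**2))**2)
V = -13675322276016 (V = -2 + (49756 - ((6 - 1*(-153)**3 + 4*(-153) + 5*(-153)**2)**2 - 1*10486)) = -2 + (49756 - ((6 - 1*(-3581577) - 612 + 5*23409)**2 - 10486)) = -2 + (49756 - ((6 + 3581577 - 612 + 117045)**2 - 10486)) = -2 + (49756 - (3698016**2 - 10486)) = -2 + (49756 - (13675322336256 - 10486)) = -2 + (49756 - 1*13675322325770) = -2 + (49756 - 13675322325770) = -2 - 13675322276014 = -13675322276016)
-V = -1*(-13675322276016) = 13675322276016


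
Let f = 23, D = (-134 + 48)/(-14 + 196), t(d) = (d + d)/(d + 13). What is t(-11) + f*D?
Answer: -1990/91 ≈ -21.868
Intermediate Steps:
t(d) = 2*d/(13 + d) (t(d) = (2*d)/(13 + d) = 2*d/(13 + d))
D = -43/91 (D = -86/182 = -86*1/182 = -43/91 ≈ -0.47253)
t(-11) + f*D = 2*(-11)/(13 - 11) + 23*(-43/91) = 2*(-11)/2 - 989/91 = 2*(-11)*(1/2) - 989/91 = -11 - 989/91 = -1990/91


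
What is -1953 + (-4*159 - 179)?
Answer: -2768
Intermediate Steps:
-1953 + (-4*159 - 179) = -1953 + (-636 - 179) = -1953 - 815 = -2768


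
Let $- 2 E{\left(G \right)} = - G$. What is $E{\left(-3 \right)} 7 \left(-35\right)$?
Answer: $\frac{735}{2} \approx 367.5$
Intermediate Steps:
$E{\left(G \right)} = \frac{G}{2}$ ($E{\left(G \right)} = - \frac{\left(-1\right) G}{2} = \frac{G}{2}$)
$E{\left(-3 \right)} 7 \left(-35\right) = \frac{1}{2} \left(-3\right) 7 \left(-35\right) = \left(- \frac{3}{2}\right) 7 \left(-35\right) = \left(- \frac{21}{2}\right) \left(-35\right) = \frac{735}{2}$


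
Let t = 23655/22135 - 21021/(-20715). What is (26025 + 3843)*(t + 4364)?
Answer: 209805939153648/1608865 ≈ 1.3041e+8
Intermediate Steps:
t = 3351976/1608865 (t = 23655*(1/22135) - 21021*(-1/20715) = 249/233 + 7007/6905 = 3351976/1608865 ≈ 2.0834)
(26025 + 3843)*(t + 4364) = (26025 + 3843)*(3351976/1608865 + 4364) = 29868*(7024438836/1608865) = 209805939153648/1608865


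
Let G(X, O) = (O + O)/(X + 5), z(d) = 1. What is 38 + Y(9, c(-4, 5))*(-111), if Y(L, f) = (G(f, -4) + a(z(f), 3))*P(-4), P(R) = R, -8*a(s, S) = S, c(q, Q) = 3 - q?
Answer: -849/2 ≈ -424.50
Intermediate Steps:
G(X, O) = 2*O/(5 + X) (G(X, O) = (2*O)/(5 + X) = 2*O/(5 + X))
a(s, S) = -S/8
Y(L, f) = 3/2 + 32/(5 + f) (Y(L, f) = (2*(-4)/(5 + f) - ⅛*3)*(-4) = (-8/(5 + f) - 3/8)*(-4) = (-3/8 - 8/(5 + f))*(-4) = 3/2 + 32/(5 + f))
38 + Y(9, c(-4, 5))*(-111) = 38 + ((79 + 3*(3 - 1*(-4)))/(2*(5 + (3 - 1*(-4)))))*(-111) = 38 + ((79 + 3*(3 + 4))/(2*(5 + (3 + 4))))*(-111) = 38 + ((79 + 3*7)/(2*(5 + 7)))*(-111) = 38 + ((½)*(79 + 21)/12)*(-111) = 38 + ((½)*(1/12)*100)*(-111) = 38 + (25/6)*(-111) = 38 - 925/2 = -849/2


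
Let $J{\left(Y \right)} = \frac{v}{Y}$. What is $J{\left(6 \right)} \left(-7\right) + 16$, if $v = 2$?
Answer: $\frac{41}{3} \approx 13.667$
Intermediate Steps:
$J{\left(Y \right)} = \frac{2}{Y}$
$J{\left(6 \right)} \left(-7\right) + 16 = \frac{2}{6} \left(-7\right) + 16 = 2 \cdot \frac{1}{6} \left(-7\right) + 16 = \frac{1}{3} \left(-7\right) + 16 = - \frac{7}{3} + 16 = \frac{41}{3}$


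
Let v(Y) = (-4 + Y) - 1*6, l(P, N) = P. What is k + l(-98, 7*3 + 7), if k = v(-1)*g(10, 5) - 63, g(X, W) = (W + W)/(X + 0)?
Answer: -172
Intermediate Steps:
g(X, W) = 2*W/X (g(X, W) = (2*W)/X = 2*W/X)
v(Y) = -10 + Y (v(Y) = (-4 + Y) - 6 = -10 + Y)
k = -74 (k = (-10 - 1)*(2*5/10) - 63 = -22*5/10 - 63 = -11*1 - 63 = -11 - 63 = -74)
k + l(-98, 7*3 + 7) = -74 - 98 = -172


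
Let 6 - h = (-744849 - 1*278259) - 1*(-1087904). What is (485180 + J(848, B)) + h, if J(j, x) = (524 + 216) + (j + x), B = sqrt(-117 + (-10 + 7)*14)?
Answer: 421978 + I*sqrt(159) ≈ 4.2198e+5 + 12.61*I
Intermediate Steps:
h = -64790 (h = 6 - ((-744849 - 1*278259) - 1*(-1087904)) = 6 - ((-744849 - 278259) + 1087904) = 6 - (-1023108 + 1087904) = 6 - 1*64796 = 6 - 64796 = -64790)
B = I*sqrt(159) (B = sqrt(-117 - 3*14) = sqrt(-117 - 42) = sqrt(-159) = I*sqrt(159) ≈ 12.61*I)
J(j, x) = 740 + j + x (J(j, x) = 740 + (j + x) = 740 + j + x)
(485180 + J(848, B)) + h = (485180 + (740 + 848 + I*sqrt(159))) - 64790 = (485180 + (1588 + I*sqrt(159))) - 64790 = (486768 + I*sqrt(159)) - 64790 = 421978 + I*sqrt(159)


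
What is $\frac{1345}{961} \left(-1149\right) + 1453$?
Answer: $- \frac{149072}{961} \approx -155.12$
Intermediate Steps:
$\frac{1345}{961} \left(-1149\right) + 1453 = - \frac{1545405}{961} + 1453 = - \frac{149072}{961}$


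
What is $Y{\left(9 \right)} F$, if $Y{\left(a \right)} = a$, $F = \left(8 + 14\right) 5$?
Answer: $990$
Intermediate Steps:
$F = 110$ ($F = 22 \cdot 5 = 110$)
$Y{\left(9 \right)} F = 9 \cdot 110 = 990$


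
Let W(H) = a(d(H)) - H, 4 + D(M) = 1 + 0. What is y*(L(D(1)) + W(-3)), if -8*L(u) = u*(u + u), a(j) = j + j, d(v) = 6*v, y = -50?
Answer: 3525/2 ≈ 1762.5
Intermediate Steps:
a(j) = 2*j
D(M) = -3 (D(M) = -4 + (1 + 0) = -4 + 1 = -3)
W(H) = 11*H (W(H) = 2*(6*H) - H = 12*H - H = 11*H)
L(u) = -u²/4 (L(u) = -u*(u + u)/8 = -u*2*u/8 = -u²/4)
y*(L(D(1)) + W(-3)) = -50*(-¼*(-3)² + 11*(-3)) = -50*(-¼*9 - 33) = -50*(-9/4 - 33) = -50*(-141/4) = 3525/2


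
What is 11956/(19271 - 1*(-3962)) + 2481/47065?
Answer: 88621459/156208735 ≈ 0.56733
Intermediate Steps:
11956/(19271 - 1*(-3962)) + 2481/47065 = 11956/(19271 + 3962) + 2481*(1/47065) = 11956/23233 + 2481/47065 = 11956*(1/23233) + 2481/47065 = 1708/3319 + 2481/47065 = 88621459/156208735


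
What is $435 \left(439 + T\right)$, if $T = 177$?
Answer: $267960$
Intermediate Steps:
$435 \left(439 + T\right) = 435 \left(439 + 177\right) = 435 \cdot 616 = 267960$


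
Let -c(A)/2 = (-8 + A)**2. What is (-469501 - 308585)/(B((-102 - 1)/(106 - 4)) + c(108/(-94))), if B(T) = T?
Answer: 175316781348/37947127 ≈ 4620.0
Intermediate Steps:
c(A) = -2*(-8 + A)**2
(-469501 - 308585)/(B((-102 - 1)/(106 - 4)) + c(108/(-94))) = (-469501 - 308585)/((-102 - 1)/(106 - 4) - 2*(-8 + 108/(-94))**2) = -778086/(-103/102 - 2*(-8 + 108*(-1/94))**2) = -778086/(-103*1/102 - 2*(-8 - 54/47)**2) = -778086/(-103/102 - 2*(-430/47)**2) = -778086/(-103/102 - 2*184900/2209) = -778086/(-103/102 - 369800/2209) = -778086/(-37947127/225318) = -778086*(-225318/37947127) = 175316781348/37947127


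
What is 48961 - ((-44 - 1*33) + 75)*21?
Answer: 49003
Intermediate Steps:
48961 - ((-44 - 1*33) + 75)*21 = 48961 - ((-44 - 33) + 75)*21 = 48961 - (-77 + 75)*21 = 48961 - (-2)*21 = 48961 - 1*(-42) = 48961 + 42 = 49003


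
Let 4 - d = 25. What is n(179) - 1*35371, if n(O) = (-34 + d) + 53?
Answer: -35373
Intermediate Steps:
d = -21 (d = 4 - 1*25 = 4 - 25 = -21)
n(O) = -2 (n(O) = (-34 - 21) + 53 = -55 + 53 = -2)
n(179) - 1*35371 = -2 - 1*35371 = -2 - 35371 = -35373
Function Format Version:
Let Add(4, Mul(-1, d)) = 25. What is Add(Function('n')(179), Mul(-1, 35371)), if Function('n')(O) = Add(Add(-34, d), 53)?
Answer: -35373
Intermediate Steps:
d = -21 (d = Add(4, Mul(-1, 25)) = Add(4, -25) = -21)
Function('n')(O) = -2 (Function('n')(O) = Add(Add(-34, -21), 53) = Add(-55, 53) = -2)
Add(Function('n')(179), Mul(-1, 35371)) = Add(-2, Mul(-1, 35371)) = Add(-2, -35371) = -35373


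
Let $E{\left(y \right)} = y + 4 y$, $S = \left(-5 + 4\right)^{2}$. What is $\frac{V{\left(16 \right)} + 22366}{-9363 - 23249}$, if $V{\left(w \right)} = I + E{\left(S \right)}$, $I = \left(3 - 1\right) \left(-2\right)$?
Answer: $- \frac{22367}{32612} \approx -0.68585$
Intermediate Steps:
$I = -4$ ($I = 2 \left(-2\right) = -4$)
$S = 1$ ($S = \left(-1\right)^{2} = 1$)
$E{\left(y \right)} = 5 y$
$V{\left(w \right)} = 1$ ($V{\left(w \right)} = -4 + 5 \cdot 1 = -4 + 5 = 1$)
$\frac{V{\left(16 \right)} + 22366}{-9363 - 23249} = \frac{1 + 22366}{-9363 - 23249} = \frac{22367}{-32612} = 22367 \left(- \frac{1}{32612}\right) = - \frac{22367}{32612}$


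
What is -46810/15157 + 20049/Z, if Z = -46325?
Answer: -2472355943/702148025 ≈ -3.5211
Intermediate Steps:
-46810/15157 + 20049/Z = -46810/15157 + 20049/(-46325) = -46810*1/15157 + 20049*(-1/46325) = -46810/15157 - 20049/46325 = -2472355943/702148025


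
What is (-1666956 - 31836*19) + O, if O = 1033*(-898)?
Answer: -3199474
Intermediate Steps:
O = -927634
(-1666956 - 31836*19) + O = (-1666956 - 31836*19) - 927634 = (-1666956 - 604884) - 927634 = -2271840 - 927634 = -3199474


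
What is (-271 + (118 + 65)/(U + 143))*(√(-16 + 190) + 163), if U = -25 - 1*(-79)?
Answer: -8672252/197 - 53204*√174/197 ≈ -47584.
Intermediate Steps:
U = 54 (U = -25 + 79 = 54)
(-271 + (118 + 65)/(U + 143))*(√(-16 + 190) + 163) = (-271 + (118 + 65)/(54 + 143))*(√(-16 + 190) + 163) = (-271 + 183/197)*(√174 + 163) = (-271 + 183*(1/197))*(163 + √174) = (-271 + 183/197)*(163 + √174) = -53204*(163 + √174)/197 = -8672252/197 - 53204*√174/197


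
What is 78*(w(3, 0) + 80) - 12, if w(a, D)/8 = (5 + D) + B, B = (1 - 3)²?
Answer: 11844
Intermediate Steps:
B = 4 (B = (-2)² = 4)
w(a, D) = 72 + 8*D (w(a, D) = 8*((5 + D) + 4) = 8*(9 + D) = 72 + 8*D)
78*(w(3, 0) + 80) - 12 = 78*((72 + 8*0) + 80) - 12 = 78*((72 + 0) + 80) - 12 = 78*(72 + 80) - 12 = 78*152 - 12 = 11856 - 12 = 11844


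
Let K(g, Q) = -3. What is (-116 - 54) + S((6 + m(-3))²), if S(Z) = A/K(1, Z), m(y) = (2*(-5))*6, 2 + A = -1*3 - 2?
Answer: -503/3 ≈ -167.67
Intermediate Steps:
A = -7 (A = -2 + (-1*3 - 2) = -2 + (-3 - 2) = -2 - 5 = -7)
m(y) = -60 (m(y) = -10*6 = -60)
S(Z) = 7/3 (S(Z) = -7/(-3) = -7*(-⅓) = 7/3)
(-116 - 54) + S((6 + m(-3))²) = (-116 - 54) + 7/3 = -170 + 7/3 = -503/3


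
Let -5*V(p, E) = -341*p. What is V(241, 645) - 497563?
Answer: -2405634/5 ≈ -4.8113e+5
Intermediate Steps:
V(p, E) = 341*p/5 (V(p, E) = -(-341)*p/5 = 341*p/5)
V(241, 645) - 497563 = (341/5)*241 - 497563 = 82181/5 - 497563 = -2405634/5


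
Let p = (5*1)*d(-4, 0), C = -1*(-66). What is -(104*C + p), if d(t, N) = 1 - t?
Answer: -6889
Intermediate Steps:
C = 66
p = 25 (p = (5*1)*(1 - 1*(-4)) = 5*(1 + 4) = 5*5 = 25)
-(104*C + p) = -(104*66 + 25) = -(6864 + 25) = -1*6889 = -6889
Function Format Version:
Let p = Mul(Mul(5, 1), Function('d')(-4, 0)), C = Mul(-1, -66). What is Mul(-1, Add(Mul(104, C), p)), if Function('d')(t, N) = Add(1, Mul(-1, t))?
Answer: -6889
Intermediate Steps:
C = 66
p = 25 (p = Mul(Mul(5, 1), Add(1, Mul(-1, -4))) = Mul(5, Add(1, 4)) = Mul(5, 5) = 25)
Mul(-1, Add(Mul(104, C), p)) = Mul(-1, Add(Mul(104, 66), 25)) = Mul(-1, Add(6864, 25)) = Mul(-1, 6889) = -6889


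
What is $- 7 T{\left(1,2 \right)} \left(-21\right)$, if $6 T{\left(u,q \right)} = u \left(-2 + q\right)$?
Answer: $0$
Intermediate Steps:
$T{\left(u,q \right)} = \frac{u \left(-2 + q\right)}{6}$
$- 7 T{\left(1,2 \right)} \left(-21\right) = - 7 \cdot \frac{1}{6} \cdot 1 \left(-2 + 2\right) \left(-21\right) = - 7 \cdot \frac{1}{6} \cdot 1 \cdot 0 \left(-21\right) = \left(-7\right) 0 \left(-21\right) = 0 \left(-21\right) = 0$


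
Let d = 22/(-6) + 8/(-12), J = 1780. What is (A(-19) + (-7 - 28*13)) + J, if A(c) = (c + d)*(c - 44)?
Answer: 2879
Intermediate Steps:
d = -13/3 (d = 22*(-⅙) + 8*(-1/12) = -11/3 - ⅔ = -13/3 ≈ -4.3333)
A(c) = (-44 + c)*(-13/3 + c) (A(c) = (c - 13/3)*(c - 44) = (-13/3 + c)*(-44 + c) = (-44 + c)*(-13/3 + c))
(A(-19) + (-7 - 28*13)) + J = ((572/3 + (-19)² - 145/3*(-19)) + (-7 - 28*13)) + 1780 = ((572/3 + 361 + 2755/3) + (-7 - 364)) + 1780 = (1470 - 371) + 1780 = 1099 + 1780 = 2879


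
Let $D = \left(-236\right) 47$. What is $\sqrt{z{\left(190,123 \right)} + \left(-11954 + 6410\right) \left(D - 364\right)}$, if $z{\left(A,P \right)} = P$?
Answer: $\sqrt{63512187} \approx 7969.5$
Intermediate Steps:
$D = -11092$
$\sqrt{z{\left(190,123 \right)} + \left(-11954 + 6410\right) \left(D - 364\right)} = \sqrt{123 + \left(-11954 + 6410\right) \left(-11092 - 364\right)} = \sqrt{123 - -63512064} = \sqrt{123 + 63512064} = \sqrt{63512187}$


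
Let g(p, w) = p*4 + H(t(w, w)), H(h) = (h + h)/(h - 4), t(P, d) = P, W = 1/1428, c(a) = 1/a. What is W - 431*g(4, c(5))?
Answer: -185871317/27132 ≈ -6850.6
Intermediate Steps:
W = 1/1428 ≈ 0.00070028
H(h) = 2*h/(-4 + h) (H(h) = (2*h)/(-4 + h) = 2*h/(-4 + h))
g(p, w) = 4*p + 2*w/(-4 + w) (g(p, w) = p*4 + 2*w/(-4 + w) = 4*p + 2*w/(-4 + w))
W - 431*g(4, c(5)) = 1/1428 - 862*(1/5 + 2*4*(-4 + 1/5))/(-4 + 1/5) = 1/1428 - 862*(1/5 + 2*4*(-19/5))/(-19/5) = 1/1428 - 862*(-5)*(1/5 - 152/5)/19 = 1/1428 - 862*(-5)*(-151)/(19*5) = 1/1428 - 431*302/19 = 1/1428 - 130162/19 = -185871317/27132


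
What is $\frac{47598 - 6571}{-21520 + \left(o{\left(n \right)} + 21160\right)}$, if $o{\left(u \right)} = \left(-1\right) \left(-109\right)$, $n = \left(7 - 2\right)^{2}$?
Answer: $- \frac{41027}{251} \approx -163.45$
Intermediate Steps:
$n = 25$ ($n = 5^{2} = 25$)
$o{\left(u \right)} = 109$
$\frac{47598 - 6571}{-21520 + \left(o{\left(n \right)} + 21160\right)} = \frac{47598 - 6571}{-21520 + \left(109 + 21160\right)} = \frac{41027}{-21520 + 21269} = \frac{41027}{-251} = 41027 \left(- \frac{1}{251}\right) = - \frac{41027}{251}$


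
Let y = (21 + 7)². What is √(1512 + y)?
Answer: 2*√574 ≈ 47.917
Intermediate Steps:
y = 784 (y = 28² = 784)
√(1512 + y) = √(1512 + 784) = √2296 = 2*√574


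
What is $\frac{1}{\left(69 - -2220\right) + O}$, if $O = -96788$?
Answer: $- \frac{1}{94499} \approx -1.0582 \cdot 10^{-5}$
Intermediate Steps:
$\frac{1}{\left(69 - -2220\right) + O} = \frac{1}{\left(69 - -2220\right) - 96788} = \frac{1}{\left(69 + 2220\right) - 96788} = \frac{1}{2289 - 96788} = \frac{1}{-94499} = - \frac{1}{94499}$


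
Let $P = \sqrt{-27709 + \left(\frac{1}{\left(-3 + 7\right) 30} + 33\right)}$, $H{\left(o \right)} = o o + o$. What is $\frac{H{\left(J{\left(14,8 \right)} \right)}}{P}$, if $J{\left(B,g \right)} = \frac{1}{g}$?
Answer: $- \frac{9 i \sqrt{99633570}}{106275808} \approx - 0.0008453 i$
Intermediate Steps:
$H{\left(o \right)} = o + o^{2}$ ($H{\left(o \right)} = o^{2} + o = o + o^{2}$)
$P = \frac{i \sqrt{99633570}}{60}$ ($P = \sqrt{-27709 + \left(\frac{1}{4} \cdot \frac{1}{30} + 33\right)} = \sqrt{-27709 + \left(\frac{1}{120} + 33\right)} = \sqrt{-27709 + \frac{3961}{120}} = \sqrt{- \frac{3321119}{120}} = \frac{i \sqrt{99633570}}{60} \approx 166.36 i$)
$\frac{H{\left(J{\left(14,8 \right)} \right)}}{P} = \frac{\frac{1}{8} \left(1 + \frac{1}{8}\right)}{\frac{1}{60} i \sqrt{99633570}} = \frac{1 + \frac{1}{8}}{8} \left(- \frac{2 i \sqrt{99633570}}{3321119}\right) = \frac{1}{8} \cdot \frac{9}{8} \left(- \frac{2 i \sqrt{99633570}}{3321119}\right) = \frac{9 \left(- \frac{2 i \sqrt{99633570}}{3321119}\right)}{64} = - \frac{9 i \sqrt{99633570}}{106275808}$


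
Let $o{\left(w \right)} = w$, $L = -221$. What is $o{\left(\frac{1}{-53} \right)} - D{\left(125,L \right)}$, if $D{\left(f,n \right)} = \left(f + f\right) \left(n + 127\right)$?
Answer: $\frac{1245499}{53} \approx 23500.0$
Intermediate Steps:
$D{\left(f,n \right)} = 2 f \left(127 + n\right)$
$o{\left(\frac{1}{-53} \right)} - D{\left(125,L \right)} = \frac{1}{-53} - 2 \cdot 125 \left(127 - 221\right) = - \frac{1}{53} - 2 \cdot 125 \left(-94\right) = - \frac{1}{53} - -23500 = - \frac{1}{53} + 23500 = \frac{1245499}{53}$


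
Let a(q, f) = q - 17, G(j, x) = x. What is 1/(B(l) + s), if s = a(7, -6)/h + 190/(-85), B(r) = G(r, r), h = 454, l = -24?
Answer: -3859/101327 ≈ -0.038085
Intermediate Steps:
a(q, f) = -17 + q
B(r) = r
s = -8711/3859 (s = (-17 + 7)/454 + 190/(-85) = -10*1/454 + 190*(-1/85) = -5/227 - 38/17 = -8711/3859 ≈ -2.2573)
1/(B(l) + s) = 1/(-24 - 8711/3859) = 1/(-101327/3859) = -3859/101327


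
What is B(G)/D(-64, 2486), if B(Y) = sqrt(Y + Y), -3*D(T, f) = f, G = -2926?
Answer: -3*I*sqrt(1463)/1243 ≈ -0.092315*I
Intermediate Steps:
D(T, f) = -f/3
B(Y) = sqrt(2)*sqrt(Y) (B(Y) = sqrt(2*Y) = sqrt(2)*sqrt(Y))
B(G)/D(-64, 2486) = (sqrt(2)*sqrt(-2926))/((-1/3*2486)) = (sqrt(2)*(I*sqrt(2926)))/(-2486/3) = (2*I*sqrt(1463))*(-3/2486) = -3*I*sqrt(1463)/1243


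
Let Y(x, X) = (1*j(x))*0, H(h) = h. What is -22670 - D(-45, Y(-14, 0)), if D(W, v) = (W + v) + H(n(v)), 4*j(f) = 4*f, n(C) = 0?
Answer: -22625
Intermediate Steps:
j(f) = f (j(f) = (4*f)/4 = f)
Y(x, X) = 0 (Y(x, X) = (1*x)*0 = x*0 = 0)
D(W, v) = W + v (D(W, v) = (W + v) + 0 = W + v)
-22670 - D(-45, Y(-14, 0)) = -22670 - (-45 + 0) = -22670 - 1*(-45) = -22670 + 45 = -22625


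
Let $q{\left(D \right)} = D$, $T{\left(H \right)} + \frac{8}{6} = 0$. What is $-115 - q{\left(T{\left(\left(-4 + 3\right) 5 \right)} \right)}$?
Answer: $- \frac{341}{3} \approx -113.67$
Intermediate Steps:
$T{\left(H \right)} = - \frac{4}{3}$ ($T{\left(H \right)} = - \frac{4}{3} + 0 = - \frac{4}{3}$)
$-115 - q{\left(T{\left(\left(-4 + 3\right) 5 \right)} \right)} = -115 - - \frac{4}{3} = -115 + \frac{4}{3} = - \frac{341}{3}$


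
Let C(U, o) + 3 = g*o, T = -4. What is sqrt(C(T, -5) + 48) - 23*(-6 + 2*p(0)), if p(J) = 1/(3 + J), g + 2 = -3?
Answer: 368/3 + sqrt(70) ≈ 131.03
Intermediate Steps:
g = -5 (g = -2 - 3 = -5)
C(U, o) = -3 - 5*o
sqrt(C(T, -5) + 48) - 23*(-6 + 2*p(0)) = sqrt((-3 - 5*(-5)) + 48) - 23*(-6 + 2/(3 + 0)) = sqrt((-3 + 25) + 48) - 23*(-6 + 2/3) = sqrt(22 + 48) - 23*(-6 + 2*(1/3)) = sqrt(70) - 23*(-6 + 2/3) = sqrt(70) - 23*(-16/3) = sqrt(70) + 368/3 = 368/3 + sqrt(70)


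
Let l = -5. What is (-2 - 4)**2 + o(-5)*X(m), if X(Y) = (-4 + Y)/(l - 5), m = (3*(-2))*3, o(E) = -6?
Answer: 114/5 ≈ 22.800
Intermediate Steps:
m = -18 (m = -6*3 = -18)
X(Y) = 2/5 - Y/10 (X(Y) = (-4 + Y)/(-5 - 5) = (-4 + Y)/(-10) = (-4 + Y)*(-1/10) = 2/5 - Y/10)
(-2 - 4)**2 + o(-5)*X(m) = (-2 - 4)**2 - 6*(2/5 - 1/10*(-18)) = (-6)**2 - 6*(2/5 + 9/5) = 36 - 6*11/5 = 36 - 66/5 = 114/5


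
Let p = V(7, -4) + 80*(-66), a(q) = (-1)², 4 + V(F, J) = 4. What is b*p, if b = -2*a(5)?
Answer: 10560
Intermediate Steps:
V(F, J) = 0 (V(F, J) = -4 + 4 = 0)
a(q) = 1
b = -2 (b = -2*1 = -2)
p = -5280 (p = 0 + 80*(-66) = 0 - 5280 = -5280)
b*p = -2*(-5280) = 10560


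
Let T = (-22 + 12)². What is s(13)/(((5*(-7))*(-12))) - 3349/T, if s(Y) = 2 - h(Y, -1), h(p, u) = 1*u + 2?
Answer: -17581/525 ≈ -33.488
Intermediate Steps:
T = 100 (T = (-10)² = 100)
h(p, u) = 2 + u (h(p, u) = u + 2 = 2 + u)
s(Y) = 1 (s(Y) = 2 - (2 - 1) = 2 - 1*1 = 2 - 1 = 1)
s(13)/(((5*(-7))*(-12))) - 3349/T = 1/((5*(-7))*(-12)) - 3349/100 = 1/(-35*(-12)) - 3349*1/100 = 1/420 - 3349/100 = -17581/525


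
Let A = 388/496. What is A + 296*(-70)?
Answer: -2569183/124 ≈ -20719.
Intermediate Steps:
A = 97/124 (A = 388*(1/496) = 97/124 ≈ 0.78226)
A + 296*(-70) = 97/124 + 296*(-70) = 97/124 - 20720 = -2569183/124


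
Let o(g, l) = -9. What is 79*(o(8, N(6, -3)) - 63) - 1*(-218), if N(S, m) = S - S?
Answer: -5470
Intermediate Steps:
N(S, m) = 0
79*(o(8, N(6, -3)) - 63) - 1*(-218) = 79*(-9 - 63) - 1*(-218) = 79*(-72) + 218 = -5688 + 218 = -5470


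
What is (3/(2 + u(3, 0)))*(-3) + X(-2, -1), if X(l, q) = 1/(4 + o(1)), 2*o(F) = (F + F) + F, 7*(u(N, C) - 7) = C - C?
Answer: -9/11 ≈ -0.81818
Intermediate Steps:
u(N, C) = 7 (u(N, C) = 7 + (C - C)/7 = 7 + (⅐)*0 = 7 + 0 = 7)
o(F) = 3*F/2 (o(F) = ((F + F) + F)/2 = (2*F + F)/2 = (3*F)/2 = 3*F/2)
X(l, q) = 2/11 (X(l, q) = 1/(4 + (3/2)*1) = 1/(4 + 3/2) = 1/(11/2) = 2/11)
(3/(2 + u(3, 0)))*(-3) + X(-2, -1) = (3/(2 + 7))*(-3) + 2/11 = (3/9)*(-3) + 2/11 = (3*(⅑))*(-3) + 2/11 = (⅓)*(-3) + 2/11 = -1 + 2/11 = -9/11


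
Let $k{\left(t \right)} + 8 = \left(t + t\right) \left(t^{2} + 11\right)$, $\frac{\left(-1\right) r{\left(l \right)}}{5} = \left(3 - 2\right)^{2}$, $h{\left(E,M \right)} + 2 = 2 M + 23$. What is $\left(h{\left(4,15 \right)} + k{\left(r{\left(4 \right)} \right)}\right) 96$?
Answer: $-30432$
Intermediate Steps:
$h{\left(E,M \right)} = 21 + 2 M$ ($h{\left(E,M \right)} = -2 + \left(2 M + 23\right) = -2 + \left(23 + 2 M\right) = 21 + 2 M$)
$r{\left(l \right)} = -5$ ($r{\left(l \right)} = - 5 \left(3 - 2\right)^{2} = - 5 \cdot 1^{2} = \left(-5\right) 1 = -5$)
$k{\left(t \right)} = -8 + 2 t \left(11 + t^{2}\right)$ ($k{\left(t \right)} = -8 + \left(t + t\right) \left(t^{2} + 11\right) = -8 + 2 t \left(11 + t^{2}\right)$)
$\left(h{\left(4,15 \right)} + k{\left(r{\left(4 \right)} \right)}\right) 96 = \left(\left(21 + 2 \cdot 15\right) + \left(-8 + 2 \left(-5\right)^{3} + 22 \left(-5\right)\right)\right) 96 = \left(\left(21 + 30\right) - 368\right) 96 = \left(51 - 368\right) 96 = \left(-317\right) 96 = -30432$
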